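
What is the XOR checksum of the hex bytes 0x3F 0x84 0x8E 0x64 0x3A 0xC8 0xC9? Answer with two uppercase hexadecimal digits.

6A

XOR the bytes together:
  start with 0x3F
  0x3F ⊕ 0x84 = 0xBB
  0xBB ⊕ 0x8E = 0x35
  0x35 ⊕ 0x64 = 0x51
  0x51 ⊕ 0x3A = 0x6B
  0x6B ⊕ 0xC8 = 0xA3
  0xA3 ⊕ 0xC9 = 0x6A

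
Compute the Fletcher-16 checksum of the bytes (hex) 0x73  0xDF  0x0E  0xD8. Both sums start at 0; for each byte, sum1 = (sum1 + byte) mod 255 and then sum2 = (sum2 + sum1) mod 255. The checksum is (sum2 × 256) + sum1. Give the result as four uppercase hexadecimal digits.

623A

Running sums (mod 255):
  after byte 0 (0x73): sum1=115, sum2=115
  after byte 1 (0xDF): sum1=83, sum2=198
  after byte 2 (0x0E): sum1=97, sum2=40
  after byte 3 (0xD8): sum1=58, sum2=98
Checksum = sum2·256 + sum1 = 98·256 + 58 = 25146 = 0x623A.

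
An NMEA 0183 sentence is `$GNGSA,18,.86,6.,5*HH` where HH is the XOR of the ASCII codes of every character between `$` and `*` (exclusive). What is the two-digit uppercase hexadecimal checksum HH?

58

XOR the ASCII codes of the payload characters:
  'G' = 0x47 → acc = 0x47
  'N' = 0x4E → acc = 0x09
  'G' = 0x47 → acc = 0x4E
  'S' = 0x53 → acc = 0x1D
  'A' = 0x41 → acc = 0x5C
  ',' = 0x2C → acc = 0x70
  '1' = 0x31 → acc = 0x41
  '8' = 0x38 → acc = 0x79
  ',' = 0x2C → acc = 0x55
  '.' = 0x2E → acc = 0x7B
  '8' = 0x38 → acc = 0x43
  '6' = 0x36 → acc = 0x75
  ',' = 0x2C → acc = 0x59
  '6' = 0x36 → acc = 0x6F
  '.' = 0x2E → acc = 0x41
  ',' = 0x2C → acc = 0x6D
  '5' = 0x35 → acc = 0x58
Checksum = 0x58.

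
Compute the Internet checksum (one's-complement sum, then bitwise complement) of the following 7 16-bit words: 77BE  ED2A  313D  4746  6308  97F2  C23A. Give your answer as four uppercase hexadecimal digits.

655D

One's-complement addition (fold any carry out of bit 15 back into bit 0):
  0x77BE + 0xED2A = 0x164E8 → wrap carry → 0x64E9
  0x64E9 + 0x313D = 0x09626
  0x9626 + 0x4746 = 0x0DD6C
  0xDD6C + 0x6308 = 0x14074 → wrap carry → 0x4075
  0x4075 + 0x97F2 = 0x0D867
  0xD867 + 0xC23A = 0x19AA1 → wrap carry → 0x9AA2
One's-complement sum = 0x9AA2.
Checksum = ~0x9AA2 & 0xFFFF = 0x655D.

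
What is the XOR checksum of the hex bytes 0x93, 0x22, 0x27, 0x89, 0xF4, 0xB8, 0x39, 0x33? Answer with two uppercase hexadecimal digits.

XOR the bytes together:
  start with 0x93
  0x93 ⊕ 0x22 = 0xB1
  0xB1 ⊕ 0x27 = 0x96
  0x96 ⊕ 0x89 = 0x1F
  0x1F ⊕ 0xF4 = 0xEB
  0xEB ⊕ 0xB8 = 0x53
  0x53 ⊕ 0x39 = 0x6A
  0x6A ⊕ 0x33 = 0x59

59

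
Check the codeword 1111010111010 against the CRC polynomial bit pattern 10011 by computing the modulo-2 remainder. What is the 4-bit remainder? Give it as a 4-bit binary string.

1000

Modulo-2 division of 1111010111010 by 10011:
  pos 0: 11110 XOR 10011 = 01101
  pos 1: 11011 XOR 10011 = 01000
  pos 2: 10000 XOR 10011 = 00011
  pos 5: 11111 XOR 10011 = 01100
  pos 6: 11000 XOR 10011 = 01011
  pos 7: 10111 XOR 10011 = 00100
Remainder = 1000 (nonzero — an error is detected).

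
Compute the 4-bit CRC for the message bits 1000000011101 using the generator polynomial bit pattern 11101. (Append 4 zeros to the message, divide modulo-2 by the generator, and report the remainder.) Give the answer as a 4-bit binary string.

0100

Append 4 zeros: 10000000111010000. Divide by 11101 (XOR where the leading bit is 1):
  pos 0: 10000 XOR 11101 = 01101
  pos 1: 11010 XOR 11101 = 00111
  pos 3: 11100 XOR 11101 = 00001
  pos 7: 11110 XOR 11101 = 00011
  pos 10: 11100 XOR 11101 = 00001
Remainder (last 4 bits) = 0100. This is the CRC / FCS.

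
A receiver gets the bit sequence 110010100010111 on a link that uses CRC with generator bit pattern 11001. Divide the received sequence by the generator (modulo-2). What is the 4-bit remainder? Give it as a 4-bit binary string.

0000

Modulo-2 division of 110010100010111 by 11001:
  pos 0: 11001 XOR 11001 = 00000
  pos 6: 10001 XOR 11001 = 01000
  pos 7: 10000 XOR 11001 = 01001
  pos 8: 10011 XOR 11001 = 01010
  pos 9: 10101 XOR 11001 = 01100
  pos 10: 11001 XOR 11001 = 00000
Remainder = 0000 (zero — the frame passes the CRC check).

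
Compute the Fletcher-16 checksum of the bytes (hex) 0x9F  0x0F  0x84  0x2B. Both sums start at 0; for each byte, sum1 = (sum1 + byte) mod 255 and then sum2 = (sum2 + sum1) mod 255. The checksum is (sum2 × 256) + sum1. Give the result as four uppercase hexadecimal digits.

DF5E

Running sums (mod 255):
  after byte 0 (0x9F): sum1=159, sum2=159
  after byte 1 (0x0F): sum1=174, sum2=78
  after byte 2 (0x84): sum1=51, sum2=129
  after byte 3 (0x2B): sum1=94, sum2=223
Checksum = sum2·256 + sum1 = 223·256 + 94 = 57182 = 0xDF5E.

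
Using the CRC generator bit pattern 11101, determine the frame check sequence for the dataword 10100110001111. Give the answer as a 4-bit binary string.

0101

Append 4 zeros: 101001100011110000. Divide by 11101 (XOR where the leading bit is 1):
  pos 0: 10100 XOR 11101 = 01001
  pos 1: 10011 XOR 11101 = 01110
  pos 2: 11101 XOR 11101 = 00000
  pos 10: 11110 XOR 11101 = 00011
  pos 13: 11000 XOR 11101 = 00101
Remainder (last 4 bits) = 0101. This is the CRC / FCS.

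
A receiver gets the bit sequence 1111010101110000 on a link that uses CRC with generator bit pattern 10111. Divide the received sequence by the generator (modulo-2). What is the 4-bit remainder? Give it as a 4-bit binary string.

1110

Modulo-2 division of 1111010101110000 by 10111:
  pos 0: 11110 XOR 10111 = 01001
  pos 1: 10011 XOR 10111 = 00100
  pos 3: 10001 XOR 10111 = 00110
  pos 5: 11001 XOR 10111 = 01110
  pos 6: 11101 XOR 10111 = 01010
  pos 7: 10101 XOR 10111 = 00010
  pos 10: 10000 XOR 10111 = 00111
Remainder = 1110 (nonzero — an error is detected).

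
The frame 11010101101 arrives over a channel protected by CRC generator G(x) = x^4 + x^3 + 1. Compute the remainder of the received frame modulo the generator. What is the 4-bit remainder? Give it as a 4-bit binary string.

Modulo-2 division of 11010101101 by 11001:
  pos 0: 11010 XOR 11001 = 00011
  pos 3: 11101 XOR 11001 = 00100
  pos 5: 10010 XOR 11001 = 01011
  pos 6: 10111 XOR 11001 = 01110
Remainder = 1110 (nonzero — an error is detected).

1110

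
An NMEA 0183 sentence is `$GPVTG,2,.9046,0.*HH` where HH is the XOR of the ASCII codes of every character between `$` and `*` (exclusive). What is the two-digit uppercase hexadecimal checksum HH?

XOR the ASCII codes of the payload characters:
  'G' = 0x47 → acc = 0x47
  'P' = 0x50 → acc = 0x17
  'V' = 0x56 → acc = 0x41
  'T' = 0x54 → acc = 0x15
  'G' = 0x47 → acc = 0x52
  ',' = 0x2C → acc = 0x7E
  '2' = 0x32 → acc = 0x4C
  ',' = 0x2C → acc = 0x60
  '.' = 0x2E → acc = 0x4E
  '9' = 0x39 → acc = 0x77
  '0' = 0x30 → acc = 0x47
  '4' = 0x34 → acc = 0x73
  '6' = 0x36 → acc = 0x45
  ',' = 0x2C → acc = 0x69
  '0' = 0x30 → acc = 0x59
  '.' = 0x2E → acc = 0x77
Checksum = 0x77.

77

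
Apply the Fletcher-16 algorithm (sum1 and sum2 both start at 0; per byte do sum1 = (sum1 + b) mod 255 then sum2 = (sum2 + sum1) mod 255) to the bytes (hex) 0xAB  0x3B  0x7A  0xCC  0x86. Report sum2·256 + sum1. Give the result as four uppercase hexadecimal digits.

D6B4

Running sums (mod 255):
  after byte 0 (0xAB): sum1=171, sum2=171
  after byte 1 (0x3B): sum1=230, sum2=146
  after byte 2 (0x7A): sum1=97, sum2=243
  after byte 3 (0xCC): sum1=46, sum2=34
  after byte 4 (0x86): sum1=180, sum2=214
Checksum = sum2·256 + sum1 = 214·256 + 180 = 54964 = 0xD6B4.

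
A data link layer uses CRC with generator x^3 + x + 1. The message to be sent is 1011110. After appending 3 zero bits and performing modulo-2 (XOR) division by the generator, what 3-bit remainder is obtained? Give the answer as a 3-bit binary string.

Append 3 zeros: 1011110000. Divide by 1011 (XOR where the leading bit is 1):
  pos 0: 1011 XOR 1011 = 0000
  pos 4: 1100 XOR 1011 = 0111
  pos 5: 1110 XOR 1011 = 0101
  pos 6: 1010 XOR 1011 = 0001
Remainder (last 3 bits) = 001. This is the CRC / FCS.

001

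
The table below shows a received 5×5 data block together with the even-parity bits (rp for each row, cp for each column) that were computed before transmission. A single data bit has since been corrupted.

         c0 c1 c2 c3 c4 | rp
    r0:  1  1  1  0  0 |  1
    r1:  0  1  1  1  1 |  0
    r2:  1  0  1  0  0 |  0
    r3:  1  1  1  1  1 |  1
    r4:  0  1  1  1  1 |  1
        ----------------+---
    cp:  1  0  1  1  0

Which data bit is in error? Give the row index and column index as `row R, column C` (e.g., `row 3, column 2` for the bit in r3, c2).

row 4, column 4

Recompute each row's even parity and compare to rp:
  r0: data parity 1, sent rp 1 → ok
  r1: data parity 0, sent rp 0 → ok
  r2: data parity 0, sent rp 0 → ok
  r3: data parity 1, sent rp 1 → ok
  r4: data parity 0, sent rp 1 → mismatch
Recompute each column's even parity and compare to cp:
  c0: data parity 1, sent cp 1 → ok
  c1: data parity 0, sent cp 0 → ok
  c2: data parity 1, sent cp 1 → ok
  c3: data parity 1, sent cp 1 → ok
  c4: data parity 1, sent cp 0 → mismatch
Exactly one row (r4) and one column (c4) fail → the flipped bit is at their intersection.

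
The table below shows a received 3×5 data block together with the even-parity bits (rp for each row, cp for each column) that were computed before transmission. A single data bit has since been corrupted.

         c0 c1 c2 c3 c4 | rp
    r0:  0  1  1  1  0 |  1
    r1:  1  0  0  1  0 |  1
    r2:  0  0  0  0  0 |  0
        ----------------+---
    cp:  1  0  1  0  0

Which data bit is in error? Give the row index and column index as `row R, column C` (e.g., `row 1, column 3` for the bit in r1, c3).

row 1, column 1

Recompute each row's even parity and compare to rp:
  r0: data parity 1, sent rp 1 → ok
  r1: data parity 0, sent rp 1 → mismatch
  r2: data parity 0, sent rp 0 → ok
Recompute each column's even parity and compare to cp:
  c0: data parity 1, sent cp 1 → ok
  c1: data parity 1, sent cp 0 → mismatch
  c2: data parity 1, sent cp 1 → ok
  c3: data parity 0, sent cp 0 → ok
  c4: data parity 0, sent cp 0 → ok
Exactly one row (r1) and one column (c1) fail → the flipped bit is at their intersection.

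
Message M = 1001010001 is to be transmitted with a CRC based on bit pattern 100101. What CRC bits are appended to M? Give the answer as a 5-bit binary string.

Append 5 zeros: 100101000100000. Divide by 100101 (XOR where the leading bit is 1):
  pos 0: 100101 XOR 100101 = 000000
  pos 9: 100000 XOR 100101 = 000101
Remainder (last 5 bits) = 00101. This is the CRC / FCS.

00101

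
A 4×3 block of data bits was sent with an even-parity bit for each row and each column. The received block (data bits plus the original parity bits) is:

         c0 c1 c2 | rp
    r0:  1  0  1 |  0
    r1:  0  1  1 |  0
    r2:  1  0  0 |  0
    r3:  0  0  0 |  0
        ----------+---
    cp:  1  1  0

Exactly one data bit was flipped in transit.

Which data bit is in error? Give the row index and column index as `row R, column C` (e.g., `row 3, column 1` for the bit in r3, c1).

Recompute each row's even parity and compare to rp:
  r0: data parity 0, sent rp 0 → ok
  r1: data parity 0, sent rp 0 → ok
  r2: data parity 1, sent rp 0 → mismatch
  r3: data parity 0, sent rp 0 → ok
Recompute each column's even parity and compare to cp:
  c0: data parity 0, sent cp 1 → mismatch
  c1: data parity 1, sent cp 1 → ok
  c2: data parity 0, sent cp 0 → ok
Exactly one row (r2) and one column (c0) fail → the flipped bit is at their intersection.

row 2, column 0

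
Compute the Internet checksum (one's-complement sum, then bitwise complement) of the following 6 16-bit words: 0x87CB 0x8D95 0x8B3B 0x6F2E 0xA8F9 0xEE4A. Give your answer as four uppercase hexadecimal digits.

58F0

One's-complement addition (fold any carry out of bit 15 back into bit 0):
  0x87CB + 0x8D95 = 0x11560 → wrap carry → 0x1561
  0x1561 + 0x8B3B = 0x0A09C
  0xA09C + 0x6F2E = 0x10FCA → wrap carry → 0x0FCB
  0x0FCB + 0xA8F9 = 0x0B8C4
  0xB8C4 + 0xEE4A = 0x1A70E → wrap carry → 0xA70F
One's-complement sum = 0xA70F.
Checksum = ~0xA70F & 0xFFFF = 0x58F0.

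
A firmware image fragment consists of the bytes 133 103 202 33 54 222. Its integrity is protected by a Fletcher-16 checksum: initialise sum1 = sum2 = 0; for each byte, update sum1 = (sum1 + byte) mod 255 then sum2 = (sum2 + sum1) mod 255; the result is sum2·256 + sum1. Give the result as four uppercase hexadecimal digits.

00ED

Running sums (mod 255):
  after byte 0 (133): sum1=133, sum2=133
  after byte 1 (103): sum1=236, sum2=114
  after byte 2 (202): sum1=183, sum2=42
  after byte 3 (33): sum1=216, sum2=3
  after byte 4 (54): sum1=15, sum2=18
  after byte 5 (222): sum1=237, sum2=0
Checksum = sum2·256 + sum1 = 0·256 + 237 = 237 = 0x00ED.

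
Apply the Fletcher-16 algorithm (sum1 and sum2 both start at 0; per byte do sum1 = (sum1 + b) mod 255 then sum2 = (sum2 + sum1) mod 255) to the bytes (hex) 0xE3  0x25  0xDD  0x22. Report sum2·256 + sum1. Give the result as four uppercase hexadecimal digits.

DC09

Running sums (mod 255):
  after byte 0 (0xE3): sum1=227, sum2=227
  after byte 1 (0x25): sum1=9, sum2=236
  after byte 2 (0xDD): sum1=230, sum2=211
  after byte 3 (0x22): sum1=9, sum2=220
Checksum = sum2·256 + sum1 = 220·256 + 9 = 56329 = 0xDC09.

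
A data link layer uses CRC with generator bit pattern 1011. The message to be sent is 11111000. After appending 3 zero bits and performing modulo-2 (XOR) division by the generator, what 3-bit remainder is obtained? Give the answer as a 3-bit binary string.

001

Append 3 zeros: 11111000000. Divide by 1011 (XOR where the leading bit is 1):
  pos 0: 1111 XOR 1011 = 0100
  pos 1: 1001 XOR 1011 = 0010
  pos 3: 1000 XOR 1011 = 0011
  pos 5: 1100 XOR 1011 = 0111
  pos 6: 1110 XOR 1011 = 0101
  pos 7: 1010 XOR 1011 = 0001
Remainder (last 3 bits) = 001. This is the CRC / FCS.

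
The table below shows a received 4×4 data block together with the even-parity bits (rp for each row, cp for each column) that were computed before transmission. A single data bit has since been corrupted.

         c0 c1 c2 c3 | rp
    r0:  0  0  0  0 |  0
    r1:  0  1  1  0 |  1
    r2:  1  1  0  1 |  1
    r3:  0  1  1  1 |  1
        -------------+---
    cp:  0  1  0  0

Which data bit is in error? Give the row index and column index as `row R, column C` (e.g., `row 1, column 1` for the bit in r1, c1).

row 1, column 0

Recompute each row's even parity and compare to rp:
  r0: data parity 0, sent rp 0 → ok
  r1: data parity 0, sent rp 1 → mismatch
  r2: data parity 1, sent rp 1 → ok
  r3: data parity 1, sent rp 1 → ok
Recompute each column's even parity and compare to cp:
  c0: data parity 1, sent cp 0 → mismatch
  c1: data parity 1, sent cp 1 → ok
  c2: data parity 0, sent cp 0 → ok
  c3: data parity 0, sent cp 0 → ok
Exactly one row (r1) and one column (c0) fail → the flipped bit is at their intersection.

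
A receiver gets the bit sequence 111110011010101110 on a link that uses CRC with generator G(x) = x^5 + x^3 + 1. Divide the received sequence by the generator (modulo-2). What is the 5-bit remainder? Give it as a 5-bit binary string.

00000

Modulo-2 division of 111110011010101110 by 101001:
  pos 0: 111110 XOR 101001 = 010111
  pos 1: 101110 XOR 101001 = 000111
  pos 4: 111110 XOR 101001 = 010111
  pos 5: 101111 XOR 101001 = 000110
  pos 8: 110010 XOR 101001 = 011011
  pos 9: 110111 XOR 101001 = 011110
  pos 10: 111101 XOR 101001 = 010100
  pos 11: 101001 XOR 101001 = 000000
Remainder = 00000 (zero — the frame passes the CRC check).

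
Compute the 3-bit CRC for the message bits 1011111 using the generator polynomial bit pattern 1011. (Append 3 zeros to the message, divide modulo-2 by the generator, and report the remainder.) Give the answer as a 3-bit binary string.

010

Append 3 zeros: 1011111000. Divide by 1011 (XOR where the leading bit is 1):
  pos 0: 1011 XOR 1011 = 0000
  pos 4: 1110 XOR 1011 = 0101
  pos 5: 1010 XOR 1011 = 0001
Remainder (last 3 bits) = 010. This is the CRC / FCS.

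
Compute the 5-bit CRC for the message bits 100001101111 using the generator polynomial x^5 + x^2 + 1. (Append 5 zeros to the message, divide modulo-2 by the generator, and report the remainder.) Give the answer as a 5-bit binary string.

11011

Append 5 zeros: 10000110111100000. Divide by 100101 (XOR where the leading bit is 1):
  pos 0: 100001 XOR 100101 = 000100
  pos 3: 100101 XOR 100101 = 000000
  pos 9: 111000 XOR 100101 = 011101
  pos 10: 111010 XOR 100101 = 011111
  pos 11: 111110 XOR 100101 = 011011
Remainder (last 5 bits) = 11011. This is the CRC / FCS.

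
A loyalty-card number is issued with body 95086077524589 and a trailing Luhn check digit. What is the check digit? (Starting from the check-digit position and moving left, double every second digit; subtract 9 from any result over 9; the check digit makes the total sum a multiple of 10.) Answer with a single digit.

Partial digits right→left: 9 8 5 4 2 5 7 7 0 6 8 0 5 9
Double every second digit counting from the check-digit position (so the 1st, 3rd, 5th, ... of the partial from the right).
  doubled (with −9 where >9): 9 1 4 5 0 7 1 → sum 27
  kept as-is: 8 4 5 7 6 0 9 → sum 39
Total = 27 + 39 = 66.
Check digit = (10 − (66 mod 10)) mod 10 = 4.

4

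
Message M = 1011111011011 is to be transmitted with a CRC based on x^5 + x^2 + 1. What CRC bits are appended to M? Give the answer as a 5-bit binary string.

11100

Append 5 zeros: 101111101101100000. Divide by 100101 (XOR where the leading bit is 1):
  pos 0: 101111 XOR 100101 = 001010
  pos 2: 101010 XOR 100101 = 001111
  pos 4: 111111 XOR 100101 = 011010
  pos 5: 110100 XOR 100101 = 010001
  pos 6: 100011 XOR 100101 = 000110
  pos 9: 110100 XOR 100101 = 010001
  pos 10: 100010 XOR 100101 = 000111
Remainder (last 5 bits) = 11100. This is the CRC / FCS.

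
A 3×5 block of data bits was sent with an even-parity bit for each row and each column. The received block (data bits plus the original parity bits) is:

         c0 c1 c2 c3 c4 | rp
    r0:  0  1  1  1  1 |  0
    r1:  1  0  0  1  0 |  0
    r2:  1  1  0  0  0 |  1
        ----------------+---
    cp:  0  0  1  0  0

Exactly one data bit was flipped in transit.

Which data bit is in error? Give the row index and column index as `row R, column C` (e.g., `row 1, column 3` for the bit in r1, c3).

Recompute each row's even parity and compare to rp:
  r0: data parity 0, sent rp 0 → ok
  r1: data parity 0, sent rp 0 → ok
  r2: data parity 0, sent rp 1 → mismatch
Recompute each column's even parity and compare to cp:
  c0: data parity 0, sent cp 0 → ok
  c1: data parity 0, sent cp 0 → ok
  c2: data parity 1, sent cp 1 → ok
  c3: data parity 0, sent cp 0 → ok
  c4: data parity 1, sent cp 0 → mismatch
Exactly one row (r2) and one column (c4) fail → the flipped bit is at their intersection.

row 2, column 4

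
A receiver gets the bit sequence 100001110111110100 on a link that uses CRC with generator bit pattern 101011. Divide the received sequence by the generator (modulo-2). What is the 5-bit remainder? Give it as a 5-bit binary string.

Modulo-2 division of 100001110111110100 by 101011:
  pos 0: 100001 XOR 101011 = 001010
  pos 2: 101011 XOR 101011 = 000000
  pos 9: 111110 XOR 101011 = 010101
  pos 10: 101011 XOR 101011 = 000000
Remainder = 00000 (zero — the frame passes the CRC check).

00000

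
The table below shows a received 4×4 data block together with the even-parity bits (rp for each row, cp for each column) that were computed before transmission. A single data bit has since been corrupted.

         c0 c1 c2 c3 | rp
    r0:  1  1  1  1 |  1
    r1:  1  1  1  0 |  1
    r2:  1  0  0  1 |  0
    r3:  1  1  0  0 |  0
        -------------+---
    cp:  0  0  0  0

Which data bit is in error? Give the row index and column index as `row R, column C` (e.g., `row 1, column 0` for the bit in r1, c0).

row 0, column 1

Recompute each row's even parity and compare to rp:
  r0: data parity 0, sent rp 1 → mismatch
  r1: data parity 1, sent rp 1 → ok
  r2: data parity 0, sent rp 0 → ok
  r3: data parity 0, sent rp 0 → ok
Recompute each column's even parity and compare to cp:
  c0: data parity 0, sent cp 0 → ok
  c1: data parity 1, sent cp 0 → mismatch
  c2: data parity 0, sent cp 0 → ok
  c3: data parity 0, sent cp 0 → ok
Exactly one row (r0) and one column (c1) fail → the flipped bit is at their intersection.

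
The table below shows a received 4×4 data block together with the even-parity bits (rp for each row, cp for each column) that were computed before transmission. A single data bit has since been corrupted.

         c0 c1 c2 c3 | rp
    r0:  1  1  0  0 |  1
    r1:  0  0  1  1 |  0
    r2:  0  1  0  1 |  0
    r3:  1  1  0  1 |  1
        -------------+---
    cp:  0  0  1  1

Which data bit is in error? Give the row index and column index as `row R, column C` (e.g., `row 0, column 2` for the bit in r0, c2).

Recompute each row's even parity and compare to rp:
  r0: data parity 0, sent rp 1 → mismatch
  r1: data parity 0, sent rp 0 → ok
  r2: data parity 0, sent rp 0 → ok
  r3: data parity 1, sent rp 1 → ok
Recompute each column's even parity and compare to cp:
  c0: data parity 0, sent cp 0 → ok
  c1: data parity 1, sent cp 0 → mismatch
  c2: data parity 1, sent cp 1 → ok
  c3: data parity 1, sent cp 1 → ok
Exactly one row (r0) and one column (c1) fail → the flipped bit is at their intersection.

row 0, column 1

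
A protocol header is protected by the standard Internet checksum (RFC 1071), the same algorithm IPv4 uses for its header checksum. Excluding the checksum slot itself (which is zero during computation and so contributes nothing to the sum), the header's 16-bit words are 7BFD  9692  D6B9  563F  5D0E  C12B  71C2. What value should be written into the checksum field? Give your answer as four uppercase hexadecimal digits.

307A

One's-complement addition (fold any carry out of bit 15 back into bit 0):
  0x7BFD + 0x9692 = 0x1128F → wrap carry → 0x1290
  0x1290 + 0xD6B9 = 0x0E949
  0xE949 + 0x563F = 0x13F88 → wrap carry → 0x3F89
  0x3F89 + 0x5D0E = 0x09C97
  0x9C97 + 0xC12B = 0x15DC2 → wrap carry → 0x5DC3
  0x5DC3 + 0x71C2 = 0x0CF85
One's-complement sum = 0xCF85.
Checksum = ~0xCF85 & 0xFFFF = 0x307A.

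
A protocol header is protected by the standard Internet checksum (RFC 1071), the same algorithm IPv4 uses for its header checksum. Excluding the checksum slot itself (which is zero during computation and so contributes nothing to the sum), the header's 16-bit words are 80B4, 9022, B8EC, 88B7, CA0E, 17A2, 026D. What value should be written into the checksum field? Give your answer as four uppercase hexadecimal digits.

C966

One's-complement addition (fold any carry out of bit 15 back into bit 0):
  0x80B4 + 0x9022 = 0x110D6 → wrap carry → 0x10D7
  0x10D7 + 0xB8EC = 0x0C9C3
  0xC9C3 + 0x88B7 = 0x1527A → wrap carry → 0x527B
  0x527B + 0xCA0E = 0x11C89 → wrap carry → 0x1C8A
  0x1C8A + 0x17A2 = 0x0342C
  0x342C + 0x026D = 0x03699
One's-complement sum = 0x3699.
Checksum = ~0x3699 & 0xFFFF = 0xC966.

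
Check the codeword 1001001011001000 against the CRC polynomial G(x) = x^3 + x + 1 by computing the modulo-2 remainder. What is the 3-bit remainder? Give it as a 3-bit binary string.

110

Modulo-2 division of 1001001011001000 by 1011:
  pos 0: 1001 XOR 1011 = 0010
  pos 2: 1000 XOR 1011 = 0011
  pos 4: 1110 XOR 1011 = 0101
  pos 5: 1011 XOR 1011 = 0000
  pos 9: 1001 XOR 1011 = 0010
  pos 11: 1000 XOR 1011 = 0011
Remainder = 110 (nonzero — an error is detected).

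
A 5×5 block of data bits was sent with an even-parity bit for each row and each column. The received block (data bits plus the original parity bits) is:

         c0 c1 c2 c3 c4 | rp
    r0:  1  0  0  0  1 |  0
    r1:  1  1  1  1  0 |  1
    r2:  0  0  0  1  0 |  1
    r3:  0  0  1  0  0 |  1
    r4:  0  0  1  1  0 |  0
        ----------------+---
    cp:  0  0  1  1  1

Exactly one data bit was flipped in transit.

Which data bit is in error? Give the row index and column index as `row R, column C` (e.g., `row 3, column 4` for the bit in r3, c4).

row 1, column 1

Recompute each row's even parity and compare to rp:
  r0: data parity 0, sent rp 0 → ok
  r1: data parity 0, sent rp 1 → mismatch
  r2: data parity 1, sent rp 1 → ok
  r3: data parity 1, sent rp 1 → ok
  r4: data parity 0, sent rp 0 → ok
Recompute each column's even parity and compare to cp:
  c0: data parity 0, sent cp 0 → ok
  c1: data parity 1, sent cp 0 → mismatch
  c2: data parity 1, sent cp 1 → ok
  c3: data parity 1, sent cp 1 → ok
  c4: data parity 1, sent cp 1 → ok
Exactly one row (r1) and one column (c1) fail → the flipped bit is at their intersection.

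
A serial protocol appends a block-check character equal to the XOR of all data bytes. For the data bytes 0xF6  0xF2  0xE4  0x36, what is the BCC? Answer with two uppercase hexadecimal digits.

D6

XOR the bytes together:
  start with 0xF6
  0xF6 ⊕ 0xF2 = 0x04
  0x04 ⊕ 0xE4 = 0xE0
  0xE0 ⊕ 0x36 = 0xD6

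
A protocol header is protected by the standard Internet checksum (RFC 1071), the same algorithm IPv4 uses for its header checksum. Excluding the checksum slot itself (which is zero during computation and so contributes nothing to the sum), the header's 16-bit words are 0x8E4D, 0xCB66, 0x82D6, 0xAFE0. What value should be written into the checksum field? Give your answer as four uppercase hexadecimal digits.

7394

One's-complement addition (fold any carry out of bit 15 back into bit 0):
  0x8E4D + 0xCB66 = 0x159B3 → wrap carry → 0x59B4
  0x59B4 + 0x82D6 = 0x0DC8A
  0xDC8A + 0xAFE0 = 0x18C6A → wrap carry → 0x8C6B
One's-complement sum = 0x8C6B.
Checksum = ~0x8C6B & 0xFFFF = 0x7394.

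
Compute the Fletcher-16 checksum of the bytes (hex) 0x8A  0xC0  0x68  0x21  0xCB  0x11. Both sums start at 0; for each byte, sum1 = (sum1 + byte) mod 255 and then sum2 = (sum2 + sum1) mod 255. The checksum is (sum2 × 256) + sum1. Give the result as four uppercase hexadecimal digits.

Running sums (mod 255):
  after byte 0 (0x8A): sum1=138, sum2=138
  after byte 1 (0xC0): sum1=75, sum2=213
  after byte 2 (0x68): sum1=179, sum2=137
  after byte 3 (0x21): sum1=212, sum2=94
  after byte 4 (0xCB): sum1=160, sum2=254
  after byte 5 (0x11): sum1=177, sum2=176
Checksum = sum2·256 + sum1 = 176·256 + 177 = 45233 = 0xB0B1.

B0B1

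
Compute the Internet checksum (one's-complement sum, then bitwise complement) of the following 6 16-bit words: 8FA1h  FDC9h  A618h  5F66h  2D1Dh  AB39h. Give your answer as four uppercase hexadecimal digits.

94BE

One's-complement addition (fold any carry out of bit 15 back into bit 0):
  0x8FA1 + 0xFDC9 = 0x18D6A → wrap carry → 0x8D6B
  0x8D6B + 0xA618 = 0x13383 → wrap carry → 0x3384
  0x3384 + 0x5F66 = 0x092EA
  0x92EA + 0x2D1D = 0x0C007
  0xC007 + 0xAB39 = 0x16B40 → wrap carry → 0x6B41
One's-complement sum = 0x6B41.
Checksum = ~0x6B41 & 0xFFFF = 0x94BE.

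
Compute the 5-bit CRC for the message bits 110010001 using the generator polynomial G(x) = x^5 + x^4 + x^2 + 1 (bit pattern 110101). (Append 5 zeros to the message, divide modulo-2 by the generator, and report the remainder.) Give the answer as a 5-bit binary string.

Append 5 zeros: 11001000100000. Divide by 110101 (XOR where the leading bit is 1):
  pos 0: 110010 XOR 110101 = 000111
  pos 3: 111001 XOR 110101 = 001100
  pos 5: 110000 XOR 110101 = 000101
  pos 8: 101000 XOR 110101 = 011101
Remainder (last 5 bits) = 11101. This is the CRC / FCS.

11101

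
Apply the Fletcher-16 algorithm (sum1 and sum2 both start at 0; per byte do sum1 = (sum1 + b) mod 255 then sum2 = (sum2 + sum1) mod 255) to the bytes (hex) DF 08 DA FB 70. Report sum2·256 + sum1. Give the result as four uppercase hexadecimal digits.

Running sums (mod 255):
  after byte 0 (DF): sum1=223, sum2=223
  after byte 1 (08): sum1=231, sum2=199
  after byte 2 (DA): sum1=194, sum2=138
  after byte 3 (FB): sum1=190, sum2=73
  after byte 4 (70): sum1=47, sum2=120
Checksum = sum2·256 + sum1 = 120·256 + 47 = 30767 = 0x782F.

782F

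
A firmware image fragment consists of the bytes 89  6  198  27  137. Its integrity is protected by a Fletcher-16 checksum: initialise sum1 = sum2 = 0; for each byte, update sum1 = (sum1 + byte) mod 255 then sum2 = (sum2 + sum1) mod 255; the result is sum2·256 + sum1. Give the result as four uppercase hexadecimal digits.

Running sums (mod 255):
  after byte 0 (89): sum1=89, sum2=89
  after byte 1 (6): sum1=95, sum2=184
  after byte 2 (198): sum1=38, sum2=222
  after byte 3 (27): sum1=65, sum2=32
  after byte 4 (137): sum1=202, sum2=234
Checksum = sum2·256 + sum1 = 234·256 + 202 = 60106 = 0xEACA.

EACA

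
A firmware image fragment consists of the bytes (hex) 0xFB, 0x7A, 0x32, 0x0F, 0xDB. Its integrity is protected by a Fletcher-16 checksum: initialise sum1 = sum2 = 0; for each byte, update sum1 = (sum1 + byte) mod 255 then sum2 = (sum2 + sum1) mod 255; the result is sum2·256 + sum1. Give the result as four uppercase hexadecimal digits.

Running sums (mod 255):
  after byte 0 (0xFB): sum1=251, sum2=251
  after byte 1 (0x7A): sum1=118, sum2=114
  after byte 2 (0x32): sum1=168, sum2=27
  after byte 3 (0x0F): sum1=183, sum2=210
  after byte 4 (0xDB): sum1=147, sum2=102
Checksum = sum2·256 + sum1 = 102·256 + 147 = 26259 = 0x6693.

6693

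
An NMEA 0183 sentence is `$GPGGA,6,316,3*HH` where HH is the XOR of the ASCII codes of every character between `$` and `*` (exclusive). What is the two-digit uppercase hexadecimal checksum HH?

XOR the ASCII codes of the payload characters:
  'G' = 0x47 → acc = 0x47
  'P' = 0x50 → acc = 0x17
  'G' = 0x47 → acc = 0x50
  'G' = 0x47 → acc = 0x17
  'A' = 0x41 → acc = 0x56
  ',' = 0x2C → acc = 0x7A
  '6' = 0x36 → acc = 0x4C
  ',' = 0x2C → acc = 0x60
  '3' = 0x33 → acc = 0x53
  '1' = 0x31 → acc = 0x62
  '6' = 0x36 → acc = 0x54
  ',' = 0x2C → acc = 0x78
  '3' = 0x33 → acc = 0x4B
Checksum = 0x4B.

4B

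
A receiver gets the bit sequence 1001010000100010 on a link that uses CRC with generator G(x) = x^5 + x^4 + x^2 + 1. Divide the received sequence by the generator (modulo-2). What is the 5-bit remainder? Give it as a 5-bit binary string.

Modulo-2 division of 1001010000100010 by 110101:
  pos 0: 100101 XOR 110101 = 010000
  pos 1: 100000 XOR 110101 = 010101
  pos 2: 101010 XOR 110101 = 011111
  pos 3: 111110 XOR 110101 = 001011
  pos 5: 101101 XOR 110101 = 011000
  pos 6: 110000 XOR 110101 = 000101
  pos 9: 101001 XOR 110101 = 011100
  pos 10: 111000 XOR 110101 = 001101
Remainder = 01101 (nonzero — an error is detected).

01101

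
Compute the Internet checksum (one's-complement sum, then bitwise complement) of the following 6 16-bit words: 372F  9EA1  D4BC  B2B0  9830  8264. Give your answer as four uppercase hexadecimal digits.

One's-complement addition (fold any carry out of bit 15 back into bit 0):
  0x372F + 0x9EA1 = 0x0D5D0
  0xD5D0 + 0xD4BC = 0x1AA8C → wrap carry → 0xAA8D
  0xAA8D + 0xB2B0 = 0x15D3D → wrap carry → 0x5D3E
  0x5D3E + 0x9830 = 0x0F56E
  0xF56E + 0x8264 = 0x177D2 → wrap carry → 0x77D3
One's-complement sum = 0x77D3.
Checksum = ~0x77D3 & 0xFFFF = 0x882C.

882C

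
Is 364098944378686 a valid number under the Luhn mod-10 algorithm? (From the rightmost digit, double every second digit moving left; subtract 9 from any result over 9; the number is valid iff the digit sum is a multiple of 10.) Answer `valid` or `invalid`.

invalid

From the right, keep odd positions and double even positions (subtract 9 from any doubled value over 9):
  doubled (positions 2,4,...): 7 7 6 8 7 0 3 → sum 38
  kept (positions 1,3,...): 6 6 7 4 9 9 4 3 → sum 48
Total = 86.
86 mod 10 = 6, so the number is invalid.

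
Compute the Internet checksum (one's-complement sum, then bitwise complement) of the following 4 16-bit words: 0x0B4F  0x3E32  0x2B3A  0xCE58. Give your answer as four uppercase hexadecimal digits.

BCEB

One's-complement addition (fold any carry out of bit 15 back into bit 0):
  0x0B4F + 0x3E32 = 0x04981
  0x4981 + 0x2B3A = 0x074BB
  0x74BB + 0xCE58 = 0x14313 → wrap carry → 0x4314
One's-complement sum = 0x4314.
Checksum = ~0x4314 & 0xFFFF = 0xBCEB.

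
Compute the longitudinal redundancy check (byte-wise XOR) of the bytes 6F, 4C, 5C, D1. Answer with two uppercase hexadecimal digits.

XOR the bytes together:
  start with 0x6F
  0x6F ⊕ 0x4C = 0x23
  0x23 ⊕ 0x5C = 0x7F
  0x7F ⊕ 0xD1 = 0xAE

AE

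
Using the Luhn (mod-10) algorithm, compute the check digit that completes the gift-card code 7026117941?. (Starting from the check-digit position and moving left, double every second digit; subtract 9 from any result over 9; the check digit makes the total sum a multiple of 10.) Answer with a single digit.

Partial digits right→left: 1 4 9 7 1 1 6 2 0 7
Double every second digit counting from the check-digit position (so the 1st, 3rd, 5th, ... of the partial from the right).
  doubled (with −9 where >9): 2 9 2 3 0 → sum 16
  kept as-is: 4 7 1 2 7 → sum 21
Total = 16 + 21 = 37.
Check digit = (10 − (37 mod 10)) mod 10 = 3.

3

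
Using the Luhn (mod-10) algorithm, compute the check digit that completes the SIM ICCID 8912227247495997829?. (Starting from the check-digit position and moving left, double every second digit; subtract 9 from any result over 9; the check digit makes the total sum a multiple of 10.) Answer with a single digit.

1

Partial digits right→left: 9 2 8 7 9 9 5 9 4 7 4 2 7 2 2 2 1 9 8
Double every second digit counting from the check-digit position (so the 1st, 3rd, 5th, ... of the partial from the right).
  doubled (with −9 where >9): 9 7 9 1 8 8 5 4 2 7 → sum 60
  kept as-is: 2 7 9 9 7 2 2 2 9 → sum 49
Total = 60 + 49 = 109.
Check digit = (10 − (109 mod 10)) mod 10 = 1.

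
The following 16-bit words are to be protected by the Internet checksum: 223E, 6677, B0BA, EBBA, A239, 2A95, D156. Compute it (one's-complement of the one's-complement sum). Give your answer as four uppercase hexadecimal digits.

3CAF

One's-complement addition (fold any carry out of bit 15 back into bit 0):
  0x223E + 0x6677 = 0x088B5
  0x88B5 + 0xB0BA = 0x1396F → wrap carry → 0x3970
  0x3970 + 0xEBBA = 0x1252A → wrap carry → 0x252B
  0x252B + 0xA239 = 0x0C764
  0xC764 + 0x2A95 = 0x0F1F9
  0xF1F9 + 0xD156 = 0x1C34F → wrap carry → 0xC350
One's-complement sum = 0xC350.
Checksum = ~0xC350 & 0xFFFF = 0x3CAF.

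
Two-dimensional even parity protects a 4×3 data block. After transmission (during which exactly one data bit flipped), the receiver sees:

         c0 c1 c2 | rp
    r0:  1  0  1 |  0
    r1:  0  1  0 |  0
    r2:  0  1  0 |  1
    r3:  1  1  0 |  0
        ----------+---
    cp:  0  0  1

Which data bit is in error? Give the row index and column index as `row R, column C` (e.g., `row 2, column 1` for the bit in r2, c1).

row 1, column 1

Recompute each row's even parity and compare to rp:
  r0: data parity 0, sent rp 0 → ok
  r1: data parity 1, sent rp 0 → mismatch
  r2: data parity 1, sent rp 1 → ok
  r3: data parity 0, sent rp 0 → ok
Recompute each column's even parity and compare to cp:
  c0: data parity 0, sent cp 0 → ok
  c1: data parity 1, sent cp 0 → mismatch
  c2: data parity 1, sent cp 1 → ok
Exactly one row (r1) and one column (c1) fail → the flipped bit is at their intersection.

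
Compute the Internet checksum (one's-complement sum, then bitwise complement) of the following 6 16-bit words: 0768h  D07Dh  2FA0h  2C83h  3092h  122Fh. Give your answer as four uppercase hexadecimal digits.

8935

One's-complement addition (fold any carry out of bit 15 back into bit 0):
  0x0768 + 0xD07D = 0x0D7E5
  0xD7E5 + 0x2FA0 = 0x10785 → wrap carry → 0x0786
  0x0786 + 0x2C83 = 0x03409
  0x3409 + 0x3092 = 0x0649B
  0x649B + 0x122F = 0x076CA
One's-complement sum = 0x76CA.
Checksum = ~0x76CA & 0xFFFF = 0x8935.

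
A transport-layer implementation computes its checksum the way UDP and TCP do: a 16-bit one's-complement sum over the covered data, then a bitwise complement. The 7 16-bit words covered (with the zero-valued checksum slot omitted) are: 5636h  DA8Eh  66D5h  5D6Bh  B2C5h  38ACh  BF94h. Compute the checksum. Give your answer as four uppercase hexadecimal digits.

5FF3

One's-complement addition (fold any carry out of bit 15 back into bit 0):
  0x5636 + 0xDA8E = 0x130C4 → wrap carry → 0x30C5
  0x30C5 + 0x66D5 = 0x0979A
  0x979A + 0x5D6B = 0x0F505
  0xF505 + 0xB2C5 = 0x1A7CA → wrap carry → 0xA7CB
  0xA7CB + 0x38AC = 0x0E077
  0xE077 + 0xBF94 = 0x1A00B → wrap carry → 0xA00C
One's-complement sum = 0xA00C.
Checksum = ~0xA00C & 0xFFFF = 0x5FF3.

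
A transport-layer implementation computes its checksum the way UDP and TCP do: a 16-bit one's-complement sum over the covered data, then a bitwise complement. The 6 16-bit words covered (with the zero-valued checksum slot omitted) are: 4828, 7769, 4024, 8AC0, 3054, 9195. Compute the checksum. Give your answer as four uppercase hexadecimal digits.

One's-complement addition (fold any carry out of bit 15 back into bit 0):
  0x4828 + 0x7769 = 0x0BF91
  0xBF91 + 0x4024 = 0x0FFB5
  0xFFB5 + 0x8AC0 = 0x18A75 → wrap carry → 0x8A76
  0x8A76 + 0x3054 = 0x0BACA
  0xBACA + 0x9195 = 0x14C5F → wrap carry → 0x4C60
One's-complement sum = 0x4C60.
Checksum = ~0x4C60 & 0xFFFF = 0xB39F.

B39F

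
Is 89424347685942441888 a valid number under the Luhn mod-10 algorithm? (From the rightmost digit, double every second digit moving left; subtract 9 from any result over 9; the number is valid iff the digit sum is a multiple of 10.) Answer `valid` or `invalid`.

From the right, keep odd positions and double even positions (subtract 9 from any doubled value over 9):
  doubled (positions 2,4,...): 7 2 8 8 1 3 8 8 8 7 → sum 60
  kept (positions 1,3,...): 8 8 4 2 9 8 7 3 2 9 → sum 60
Total = 120.
120 mod 10 = 0, so the number is valid.

valid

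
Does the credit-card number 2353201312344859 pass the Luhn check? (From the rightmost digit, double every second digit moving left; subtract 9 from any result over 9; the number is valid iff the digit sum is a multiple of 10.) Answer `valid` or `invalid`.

valid

From the right, keep odd positions and double even positions (subtract 9 from any doubled value over 9):
  doubled (positions 2,4,...): 1 8 6 2 2 4 1 4 → sum 28
  kept (positions 1,3,...): 9 8 4 2 3 0 3 3 → sum 32
Total = 60.
60 mod 10 = 0, so the number is valid.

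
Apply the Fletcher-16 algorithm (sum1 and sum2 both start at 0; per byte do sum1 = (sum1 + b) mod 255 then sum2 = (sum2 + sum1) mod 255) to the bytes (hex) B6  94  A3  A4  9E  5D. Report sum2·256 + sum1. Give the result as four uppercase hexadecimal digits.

Running sums (mod 255):
  after byte 0 (B6): sum1=182, sum2=182
  after byte 1 (94): sum1=75, sum2=2
  after byte 2 (A3): sum1=238, sum2=240
  after byte 3 (A4): sum1=147, sum2=132
  after byte 4 (9E): sum1=50, sum2=182
  after byte 5 (5D): sum1=143, sum2=70
Checksum = sum2·256 + sum1 = 70·256 + 143 = 18063 = 0x468F.

468F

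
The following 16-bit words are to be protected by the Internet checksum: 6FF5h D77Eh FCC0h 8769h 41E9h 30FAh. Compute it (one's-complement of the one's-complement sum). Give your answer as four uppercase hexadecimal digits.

C17D

One's-complement addition (fold any carry out of bit 15 back into bit 0):
  0x6FF5 + 0xD77E = 0x14773 → wrap carry → 0x4774
  0x4774 + 0xFCC0 = 0x14434 → wrap carry → 0x4435
  0x4435 + 0x8769 = 0x0CB9E
  0xCB9E + 0x41E9 = 0x10D87 → wrap carry → 0x0D88
  0x0D88 + 0x30FA = 0x03E82
One's-complement sum = 0x3E82.
Checksum = ~0x3E82 & 0xFFFF = 0xC17D.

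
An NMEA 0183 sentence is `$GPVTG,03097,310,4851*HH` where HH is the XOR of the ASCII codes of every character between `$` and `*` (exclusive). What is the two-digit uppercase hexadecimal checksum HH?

79

XOR the ASCII codes of the payload characters:
  'G' = 0x47 → acc = 0x47
  'P' = 0x50 → acc = 0x17
  'V' = 0x56 → acc = 0x41
  'T' = 0x54 → acc = 0x15
  'G' = 0x47 → acc = 0x52
  ',' = 0x2C → acc = 0x7E
  '0' = 0x30 → acc = 0x4E
  '3' = 0x33 → acc = 0x7D
  '0' = 0x30 → acc = 0x4D
  '9' = 0x39 → acc = 0x74
  '7' = 0x37 → acc = 0x43
  ',' = 0x2C → acc = 0x6F
  '3' = 0x33 → acc = 0x5C
  '1' = 0x31 → acc = 0x6D
  '0' = 0x30 → acc = 0x5D
  ',' = 0x2C → acc = 0x71
  '4' = 0x34 → acc = 0x45
  '8' = 0x38 → acc = 0x7D
  '5' = 0x35 → acc = 0x48
  '1' = 0x31 → acc = 0x79
Checksum = 0x79.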